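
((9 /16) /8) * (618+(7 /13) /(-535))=38683647 /890240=43.45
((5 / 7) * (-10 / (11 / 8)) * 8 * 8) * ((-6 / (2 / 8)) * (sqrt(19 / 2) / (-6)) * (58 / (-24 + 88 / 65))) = 3016000 * sqrt(38) / 1771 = 10497.95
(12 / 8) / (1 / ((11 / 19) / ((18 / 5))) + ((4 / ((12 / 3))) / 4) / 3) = 990 / 4159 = 0.24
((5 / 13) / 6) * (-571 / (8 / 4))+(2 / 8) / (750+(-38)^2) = -6263831 / 342264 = -18.30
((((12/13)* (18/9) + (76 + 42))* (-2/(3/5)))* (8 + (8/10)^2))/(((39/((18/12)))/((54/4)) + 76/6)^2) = -40888152/2522585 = -16.21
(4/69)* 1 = 4/69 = 0.06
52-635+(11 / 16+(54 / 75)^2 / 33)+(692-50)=6567353 / 110000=59.70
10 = 10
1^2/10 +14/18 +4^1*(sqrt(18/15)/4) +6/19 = sqrt(30)/5 +2041/1710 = 2.29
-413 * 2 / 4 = -413 / 2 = -206.50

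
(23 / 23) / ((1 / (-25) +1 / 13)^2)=105625 / 144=733.51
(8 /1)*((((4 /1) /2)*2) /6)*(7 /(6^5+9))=112 /23355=0.00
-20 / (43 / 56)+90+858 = 921.95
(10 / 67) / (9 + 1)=1 / 67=0.01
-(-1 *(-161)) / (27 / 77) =-12397 / 27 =-459.15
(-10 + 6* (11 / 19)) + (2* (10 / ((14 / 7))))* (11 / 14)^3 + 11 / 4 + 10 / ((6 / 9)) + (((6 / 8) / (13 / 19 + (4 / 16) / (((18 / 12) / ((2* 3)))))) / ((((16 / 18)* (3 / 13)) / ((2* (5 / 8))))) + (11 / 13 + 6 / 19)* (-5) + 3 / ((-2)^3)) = 12.60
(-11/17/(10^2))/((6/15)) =-11/680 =-0.02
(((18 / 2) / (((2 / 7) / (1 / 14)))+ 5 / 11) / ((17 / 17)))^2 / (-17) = -833 / 1936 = -0.43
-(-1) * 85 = 85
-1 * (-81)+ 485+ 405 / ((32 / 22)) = 13511 / 16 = 844.44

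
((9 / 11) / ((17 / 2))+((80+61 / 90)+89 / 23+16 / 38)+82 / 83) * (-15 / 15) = -86.05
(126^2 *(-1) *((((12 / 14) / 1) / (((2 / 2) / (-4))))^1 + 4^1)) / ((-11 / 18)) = 163296 / 11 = 14845.09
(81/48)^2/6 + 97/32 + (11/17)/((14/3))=222053/60928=3.64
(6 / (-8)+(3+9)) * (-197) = -8865 / 4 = -2216.25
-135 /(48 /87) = -244.69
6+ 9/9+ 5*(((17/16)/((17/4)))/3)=89/12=7.42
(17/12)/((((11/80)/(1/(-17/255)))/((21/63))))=-1700/33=-51.52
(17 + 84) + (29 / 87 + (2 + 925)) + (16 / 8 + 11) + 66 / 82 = 128183 / 123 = 1042.14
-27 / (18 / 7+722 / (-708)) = -66906 / 3845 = -17.40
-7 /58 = -0.12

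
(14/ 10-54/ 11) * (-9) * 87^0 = 1737/ 55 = 31.58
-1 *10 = -10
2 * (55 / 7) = 110 / 7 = 15.71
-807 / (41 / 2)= -1614 / 41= -39.37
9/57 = 3/19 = 0.16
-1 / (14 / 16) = -8 / 7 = -1.14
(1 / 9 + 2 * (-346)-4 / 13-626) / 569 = -154229 / 66573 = -2.32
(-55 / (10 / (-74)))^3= 67419143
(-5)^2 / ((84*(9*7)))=25 / 5292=0.00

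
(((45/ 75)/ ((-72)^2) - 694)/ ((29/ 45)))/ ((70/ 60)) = -5996159/ 6496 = -923.05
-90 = -90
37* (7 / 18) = 259 / 18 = 14.39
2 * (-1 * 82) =-164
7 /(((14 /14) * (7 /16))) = 16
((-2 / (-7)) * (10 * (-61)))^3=-1815848000 / 343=-5294017.49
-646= -646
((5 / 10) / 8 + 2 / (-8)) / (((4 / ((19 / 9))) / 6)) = -19 / 32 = -0.59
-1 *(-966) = 966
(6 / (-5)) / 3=-2 / 5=-0.40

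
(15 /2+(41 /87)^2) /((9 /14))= 818279 /68121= 12.01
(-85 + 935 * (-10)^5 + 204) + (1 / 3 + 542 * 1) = -280498016 / 3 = -93499338.67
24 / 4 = 6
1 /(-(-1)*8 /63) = 63 /8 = 7.88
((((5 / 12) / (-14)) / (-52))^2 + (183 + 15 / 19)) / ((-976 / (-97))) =25850635305979 / 1415235354624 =18.27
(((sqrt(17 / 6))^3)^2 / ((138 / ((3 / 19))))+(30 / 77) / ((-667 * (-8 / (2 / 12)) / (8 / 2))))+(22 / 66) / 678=1265430841 / 47635677936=0.03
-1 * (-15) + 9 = 24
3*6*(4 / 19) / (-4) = -18 / 19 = -0.95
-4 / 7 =-0.57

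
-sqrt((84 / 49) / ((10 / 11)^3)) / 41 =-11 *sqrt(2310) / 14350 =-0.04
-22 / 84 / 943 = -0.00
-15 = -15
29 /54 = 0.54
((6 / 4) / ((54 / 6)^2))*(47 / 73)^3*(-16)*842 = -699351728 / 10503459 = -66.58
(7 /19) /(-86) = -7 /1634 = -0.00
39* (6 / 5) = 234 / 5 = 46.80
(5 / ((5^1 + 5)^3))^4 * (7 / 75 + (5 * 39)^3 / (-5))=-55611559 / 60000000000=-0.00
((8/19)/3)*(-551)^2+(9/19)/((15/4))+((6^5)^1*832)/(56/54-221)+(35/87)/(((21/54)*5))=647865780286/49085835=13198.63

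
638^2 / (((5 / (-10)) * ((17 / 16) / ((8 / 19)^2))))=-833626112 / 6137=-135836.09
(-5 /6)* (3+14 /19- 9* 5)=1960 /57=34.39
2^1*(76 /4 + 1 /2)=39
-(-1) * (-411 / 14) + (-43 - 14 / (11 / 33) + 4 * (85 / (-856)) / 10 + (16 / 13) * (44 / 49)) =-30887391 / 272636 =-113.29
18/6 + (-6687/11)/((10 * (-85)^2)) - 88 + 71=-11133187/794750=-14.01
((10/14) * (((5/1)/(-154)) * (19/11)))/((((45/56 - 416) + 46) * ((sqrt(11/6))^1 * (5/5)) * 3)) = 76 * sqrt(66)/23115477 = 0.00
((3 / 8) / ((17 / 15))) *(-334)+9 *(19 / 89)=-108.59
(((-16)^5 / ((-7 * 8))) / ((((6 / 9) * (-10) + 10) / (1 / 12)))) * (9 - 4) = 16384 / 7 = 2340.57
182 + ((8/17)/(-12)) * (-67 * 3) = 3228/17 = 189.88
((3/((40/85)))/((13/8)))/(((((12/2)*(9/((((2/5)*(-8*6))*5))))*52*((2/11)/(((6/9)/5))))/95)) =-14212/1521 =-9.34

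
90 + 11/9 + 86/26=11060/117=94.53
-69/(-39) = 23/13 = 1.77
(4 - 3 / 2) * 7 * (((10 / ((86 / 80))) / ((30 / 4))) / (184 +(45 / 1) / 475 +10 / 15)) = 266000 / 2264251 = 0.12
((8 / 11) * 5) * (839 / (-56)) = -4195 / 77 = -54.48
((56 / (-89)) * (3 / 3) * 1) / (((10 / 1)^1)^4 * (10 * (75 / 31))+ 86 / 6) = -5208 / 2002618637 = -0.00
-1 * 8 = -8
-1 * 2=-2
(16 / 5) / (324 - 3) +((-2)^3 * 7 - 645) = -1125089 / 1605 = -700.99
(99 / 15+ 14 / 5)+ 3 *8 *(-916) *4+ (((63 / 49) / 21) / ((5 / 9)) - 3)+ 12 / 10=-87928.29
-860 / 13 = -66.15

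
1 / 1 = 1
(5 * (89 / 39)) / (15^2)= 89 / 1755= 0.05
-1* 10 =-10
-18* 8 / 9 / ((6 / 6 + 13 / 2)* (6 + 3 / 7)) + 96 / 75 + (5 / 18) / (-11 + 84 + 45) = 30283 / 31860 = 0.95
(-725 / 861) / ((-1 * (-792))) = -725 / 681912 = -0.00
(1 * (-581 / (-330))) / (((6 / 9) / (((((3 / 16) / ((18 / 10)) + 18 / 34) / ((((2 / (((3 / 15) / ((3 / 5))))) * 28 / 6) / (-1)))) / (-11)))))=3901 / 718080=0.01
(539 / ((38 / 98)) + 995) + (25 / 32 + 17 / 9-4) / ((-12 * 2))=2385.11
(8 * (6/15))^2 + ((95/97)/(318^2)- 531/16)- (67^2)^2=-19766313521296303/980902800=-20151143.95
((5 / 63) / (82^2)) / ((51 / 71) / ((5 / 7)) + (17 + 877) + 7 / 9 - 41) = 1775 / 128544261244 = 0.00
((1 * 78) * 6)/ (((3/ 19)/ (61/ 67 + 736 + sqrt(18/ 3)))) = 2964 * sqrt(6) + 146341572/ 67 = 2191462.85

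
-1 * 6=-6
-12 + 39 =27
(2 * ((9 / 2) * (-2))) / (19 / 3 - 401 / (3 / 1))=27 / 191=0.14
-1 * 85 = -85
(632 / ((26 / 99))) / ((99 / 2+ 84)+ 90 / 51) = 118184 / 6643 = 17.79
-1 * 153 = -153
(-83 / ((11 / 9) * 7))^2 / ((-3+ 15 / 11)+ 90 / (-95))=-392673 / 10780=-36.43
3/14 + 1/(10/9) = 39/35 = 1.11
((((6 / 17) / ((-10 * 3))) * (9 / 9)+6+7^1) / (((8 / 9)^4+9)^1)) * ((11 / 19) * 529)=42149018736 / 101979175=413.31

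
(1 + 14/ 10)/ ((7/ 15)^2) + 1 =589/ 49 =12.02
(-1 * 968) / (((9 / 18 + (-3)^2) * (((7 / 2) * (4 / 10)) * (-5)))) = 14.56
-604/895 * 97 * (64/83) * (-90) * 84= 5669443584/14857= 381600.83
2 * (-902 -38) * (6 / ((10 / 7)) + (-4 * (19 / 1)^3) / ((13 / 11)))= 567273832 / 13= 43636448.62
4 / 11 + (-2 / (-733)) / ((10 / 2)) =14682 / 40315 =0.36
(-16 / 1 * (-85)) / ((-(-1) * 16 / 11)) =935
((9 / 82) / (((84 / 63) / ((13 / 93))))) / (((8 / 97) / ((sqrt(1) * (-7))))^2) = 82.89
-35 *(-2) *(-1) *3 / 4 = -105 / 2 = -52.50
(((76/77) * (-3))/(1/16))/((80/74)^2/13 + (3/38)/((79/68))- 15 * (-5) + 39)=-6090631716/14675876369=-0.42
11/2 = 5.50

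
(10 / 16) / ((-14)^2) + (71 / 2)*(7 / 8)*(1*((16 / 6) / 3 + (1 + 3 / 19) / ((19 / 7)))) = 208185689 / 5094432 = 40.87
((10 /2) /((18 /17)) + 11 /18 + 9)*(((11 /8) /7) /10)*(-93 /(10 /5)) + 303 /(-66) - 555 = -7055453 /12320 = -572.68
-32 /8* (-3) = 12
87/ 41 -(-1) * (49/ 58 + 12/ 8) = 5311/ 1189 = 4.47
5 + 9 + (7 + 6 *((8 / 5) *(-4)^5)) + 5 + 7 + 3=-48972 / 5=-9794.40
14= 14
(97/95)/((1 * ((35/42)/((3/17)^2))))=5238/137275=0.04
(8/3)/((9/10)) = 80/27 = 2.96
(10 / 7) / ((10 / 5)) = 5 / 7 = 0.71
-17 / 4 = -4.25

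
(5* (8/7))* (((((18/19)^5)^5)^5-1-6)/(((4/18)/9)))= -79202908797584999039212015886091372408620162916271286985962805719942874952957978791880233226452382280976026966845071902938631402030436327433121305387586012508358500/48898795232596520559961175921810066638943034083002818674696574515473963466818171753707255350197008851932621902470284823766763717393352111658949936619399992317493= -1619.73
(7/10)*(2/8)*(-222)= -777/20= -38.85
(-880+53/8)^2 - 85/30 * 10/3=439358081/576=762774.45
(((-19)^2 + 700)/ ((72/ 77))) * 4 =81697/ 18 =4538.72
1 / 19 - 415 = -7884 / 19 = -414.95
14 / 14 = 1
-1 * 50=-50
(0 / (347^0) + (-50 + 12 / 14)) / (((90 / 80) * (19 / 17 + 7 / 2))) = -93568 / 9891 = -9.46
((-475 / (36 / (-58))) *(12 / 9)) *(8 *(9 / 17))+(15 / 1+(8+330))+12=239015 / 51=4686.57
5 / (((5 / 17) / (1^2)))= 17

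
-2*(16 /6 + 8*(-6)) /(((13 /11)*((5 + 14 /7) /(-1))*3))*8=-23936 /819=-29.23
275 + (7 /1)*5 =310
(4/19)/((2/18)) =36/19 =1.89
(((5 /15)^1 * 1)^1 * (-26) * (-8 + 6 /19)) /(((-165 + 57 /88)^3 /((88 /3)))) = -0.00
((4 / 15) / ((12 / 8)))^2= 64 / 2025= 0.03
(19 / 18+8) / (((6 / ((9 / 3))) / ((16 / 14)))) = 326 / 63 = 5.17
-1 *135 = -135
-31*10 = -310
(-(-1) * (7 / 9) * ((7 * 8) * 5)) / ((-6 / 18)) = -1960 / 3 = -653.33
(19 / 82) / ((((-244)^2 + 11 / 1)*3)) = 19 / 14648562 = 0.00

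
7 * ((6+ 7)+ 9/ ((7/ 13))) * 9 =1872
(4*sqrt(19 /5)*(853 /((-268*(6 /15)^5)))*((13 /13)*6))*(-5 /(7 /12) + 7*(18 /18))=17593125*sqrt(95) /7504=22851.36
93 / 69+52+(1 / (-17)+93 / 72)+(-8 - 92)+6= -369911 / 9384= -39.42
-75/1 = -75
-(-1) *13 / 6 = 13 / 6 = 2.17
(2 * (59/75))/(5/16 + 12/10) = 1888/1815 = 1.04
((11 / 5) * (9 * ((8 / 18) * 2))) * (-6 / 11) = -48 / 5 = -9.60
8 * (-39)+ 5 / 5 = -311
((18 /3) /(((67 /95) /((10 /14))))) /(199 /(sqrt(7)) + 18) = -51300 /2501311 + 567150 * sqrt(7) /17509177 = 0.07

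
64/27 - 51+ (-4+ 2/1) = -1367/27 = -50.63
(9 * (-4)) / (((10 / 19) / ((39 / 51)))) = -4446 / 85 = -52.31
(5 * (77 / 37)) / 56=55 / 296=0.19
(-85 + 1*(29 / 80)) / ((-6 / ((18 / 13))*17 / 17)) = 20313 / 1040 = 19.53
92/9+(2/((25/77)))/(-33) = 2258/225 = 10.04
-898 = -898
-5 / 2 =-2.50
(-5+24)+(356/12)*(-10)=-833/3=-277.67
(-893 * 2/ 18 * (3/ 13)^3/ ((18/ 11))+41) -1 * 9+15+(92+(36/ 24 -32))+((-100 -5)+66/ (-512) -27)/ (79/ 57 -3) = 29434525799/ 155231232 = 189.62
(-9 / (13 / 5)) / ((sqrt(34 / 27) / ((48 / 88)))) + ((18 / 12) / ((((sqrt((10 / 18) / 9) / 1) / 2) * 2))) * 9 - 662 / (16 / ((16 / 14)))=-331 / 7 - 405 * sqrt(102) / 2431 + 243 * sqrt(5) / 10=5.37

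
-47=-47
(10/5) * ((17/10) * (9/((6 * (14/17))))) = 867/140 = 6.19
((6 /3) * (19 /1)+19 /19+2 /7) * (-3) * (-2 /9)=550 /21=26.19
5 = 5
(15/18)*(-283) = -1415/6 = -235.83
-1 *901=-901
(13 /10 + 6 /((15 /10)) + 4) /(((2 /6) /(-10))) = -279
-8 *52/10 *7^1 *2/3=-2912/15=-194.13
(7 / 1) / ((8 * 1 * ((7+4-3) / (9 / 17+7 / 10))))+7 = 7.13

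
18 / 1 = 18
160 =160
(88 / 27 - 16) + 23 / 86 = -28963 / 2322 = -12.47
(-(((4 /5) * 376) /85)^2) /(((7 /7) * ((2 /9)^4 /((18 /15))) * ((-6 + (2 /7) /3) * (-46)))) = -14609194992 /643928125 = -22.69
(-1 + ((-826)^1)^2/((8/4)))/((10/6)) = 1023411/5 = 204682.20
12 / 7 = 1.71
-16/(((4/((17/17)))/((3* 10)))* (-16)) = 15/2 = 7.50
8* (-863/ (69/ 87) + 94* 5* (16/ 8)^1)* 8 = -218048/ 23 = -9480.35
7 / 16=0.44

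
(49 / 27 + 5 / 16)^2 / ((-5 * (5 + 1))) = -0.15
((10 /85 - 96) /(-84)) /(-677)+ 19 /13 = 1.46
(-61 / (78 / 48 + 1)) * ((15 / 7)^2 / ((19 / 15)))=-549000 / 6517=-84.24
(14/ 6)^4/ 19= 2401/ 1539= 1.56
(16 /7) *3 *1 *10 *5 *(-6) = -14400 /7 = -2057.14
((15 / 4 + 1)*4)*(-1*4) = -76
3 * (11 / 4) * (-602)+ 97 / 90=-223444 / 45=-4965.42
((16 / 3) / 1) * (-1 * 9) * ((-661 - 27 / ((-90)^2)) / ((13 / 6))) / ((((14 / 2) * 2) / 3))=7138836 / 2275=3137.95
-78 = -78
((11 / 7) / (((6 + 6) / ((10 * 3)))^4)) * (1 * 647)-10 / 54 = 120098815 / 3024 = 39715.22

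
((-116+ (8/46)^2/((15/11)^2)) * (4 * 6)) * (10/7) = -220879424/55545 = -3976.59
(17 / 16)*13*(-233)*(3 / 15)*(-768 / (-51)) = -48464 / 5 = -9692.80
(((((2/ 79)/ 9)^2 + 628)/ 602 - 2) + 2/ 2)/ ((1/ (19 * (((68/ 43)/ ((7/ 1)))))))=0.19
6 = 6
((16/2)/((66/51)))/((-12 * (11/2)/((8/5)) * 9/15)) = -272/1089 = -0.25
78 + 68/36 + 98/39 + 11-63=3557/117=30.40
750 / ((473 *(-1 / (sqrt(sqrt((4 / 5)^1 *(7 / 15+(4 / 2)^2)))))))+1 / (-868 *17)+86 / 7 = -50 *sqrt(10) *3^(3 / 4) *67^(1 / 4) / 473+181287 / 14756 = 10.11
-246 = -246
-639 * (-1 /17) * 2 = 1278 /17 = 75.18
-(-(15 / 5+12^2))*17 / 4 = 2499 / 4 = 624.75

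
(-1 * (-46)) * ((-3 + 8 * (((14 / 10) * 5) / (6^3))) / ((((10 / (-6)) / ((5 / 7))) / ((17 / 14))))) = 65.61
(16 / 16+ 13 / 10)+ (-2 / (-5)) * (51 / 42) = 39 / 14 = 2.79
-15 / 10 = -3 / 2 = -1.50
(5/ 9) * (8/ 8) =5/ 9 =0.56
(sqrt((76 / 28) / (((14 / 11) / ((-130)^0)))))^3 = 209 * sqrt(418) / 1372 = 3.11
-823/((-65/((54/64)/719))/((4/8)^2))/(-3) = -0.00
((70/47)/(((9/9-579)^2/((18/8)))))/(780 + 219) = 35/3485832456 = 0.00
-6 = -6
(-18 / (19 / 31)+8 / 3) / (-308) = 761 / 8778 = 0.09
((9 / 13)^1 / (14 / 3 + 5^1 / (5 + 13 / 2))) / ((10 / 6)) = 1863 / 22880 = 0.08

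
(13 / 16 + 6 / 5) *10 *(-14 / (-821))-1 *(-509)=1672683 / 3284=509.34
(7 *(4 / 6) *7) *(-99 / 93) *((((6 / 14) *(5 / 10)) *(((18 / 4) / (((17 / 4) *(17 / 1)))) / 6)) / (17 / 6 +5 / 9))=-12474 / 546499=-0.02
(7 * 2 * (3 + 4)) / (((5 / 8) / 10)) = 1568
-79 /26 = -3.04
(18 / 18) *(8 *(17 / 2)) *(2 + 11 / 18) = 1598 / 9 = 177.56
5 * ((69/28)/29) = 345/812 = 0.42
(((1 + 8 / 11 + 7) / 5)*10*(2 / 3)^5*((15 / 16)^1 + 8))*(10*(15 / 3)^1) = 83200 / 81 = 1027.16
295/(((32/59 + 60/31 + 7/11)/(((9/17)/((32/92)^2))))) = 1883802327/4544576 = 414.52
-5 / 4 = -1.25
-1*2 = -2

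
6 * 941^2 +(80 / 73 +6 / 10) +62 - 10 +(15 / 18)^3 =418872211249 / 78840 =5312940.27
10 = 10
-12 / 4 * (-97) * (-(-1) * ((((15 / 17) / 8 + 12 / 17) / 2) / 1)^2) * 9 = 32268699 / 73984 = 436.16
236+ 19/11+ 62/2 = 2956/11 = 268.73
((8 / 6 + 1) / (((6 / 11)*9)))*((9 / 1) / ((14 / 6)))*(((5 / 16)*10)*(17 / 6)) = 16.23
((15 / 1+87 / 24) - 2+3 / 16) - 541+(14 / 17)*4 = -520.89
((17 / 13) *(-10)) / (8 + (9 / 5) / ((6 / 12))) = -425 / 377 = -1.13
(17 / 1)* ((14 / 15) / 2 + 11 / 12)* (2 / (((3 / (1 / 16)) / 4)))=1411 / 360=3.92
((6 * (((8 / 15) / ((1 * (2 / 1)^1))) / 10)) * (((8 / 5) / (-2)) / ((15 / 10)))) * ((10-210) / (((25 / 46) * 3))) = 11776 / 1125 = 10.47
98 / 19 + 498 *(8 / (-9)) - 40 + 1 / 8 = -477.38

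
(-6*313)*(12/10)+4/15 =-6760/3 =-2253.33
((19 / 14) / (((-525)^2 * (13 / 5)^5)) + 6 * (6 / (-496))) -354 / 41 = -50735723457625 / 5827186700244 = -8.71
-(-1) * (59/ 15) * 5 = 59/ 3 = 19.67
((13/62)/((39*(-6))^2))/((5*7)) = 1/9140040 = 0.00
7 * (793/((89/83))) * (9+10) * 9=78785343/89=885228.57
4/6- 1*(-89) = 269/3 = 89.67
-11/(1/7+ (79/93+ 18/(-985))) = -7053585/624592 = -11.29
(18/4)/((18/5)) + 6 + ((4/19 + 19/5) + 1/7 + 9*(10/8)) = 30129/1330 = 22.65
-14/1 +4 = -10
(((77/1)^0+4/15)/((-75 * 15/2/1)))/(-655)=38/11053125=0.00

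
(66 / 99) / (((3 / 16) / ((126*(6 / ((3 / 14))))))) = 12544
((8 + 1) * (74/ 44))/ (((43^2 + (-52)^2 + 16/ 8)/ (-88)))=-1332/ 4555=-0.29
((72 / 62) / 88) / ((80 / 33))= 27 / 4960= 0.01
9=9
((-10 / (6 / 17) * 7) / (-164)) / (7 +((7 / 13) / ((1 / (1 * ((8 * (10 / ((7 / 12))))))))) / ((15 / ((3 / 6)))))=7735 / 60516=0.13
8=8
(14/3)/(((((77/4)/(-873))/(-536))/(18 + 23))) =51160128/11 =4650920.73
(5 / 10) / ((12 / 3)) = 1 / 8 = 0.12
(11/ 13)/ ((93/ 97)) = 1067/ 1209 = 0.88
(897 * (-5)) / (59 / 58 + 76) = -86710 / 1489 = -58.23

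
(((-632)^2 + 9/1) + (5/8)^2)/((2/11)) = 281201107/128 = 2196883.65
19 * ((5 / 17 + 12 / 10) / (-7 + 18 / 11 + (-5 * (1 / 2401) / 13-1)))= -828486659 / 185722025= -4.46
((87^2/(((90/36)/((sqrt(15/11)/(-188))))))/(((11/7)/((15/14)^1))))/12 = -7569*sqrt(165)/90992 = -1.07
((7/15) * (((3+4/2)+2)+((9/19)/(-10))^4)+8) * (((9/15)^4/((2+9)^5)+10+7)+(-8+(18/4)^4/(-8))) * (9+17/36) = -413029241420220750591851/91585428528000000000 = -4509.77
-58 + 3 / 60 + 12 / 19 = -21781 / 380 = -57.32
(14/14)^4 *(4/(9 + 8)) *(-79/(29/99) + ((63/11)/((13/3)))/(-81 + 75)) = -4477266/70499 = -63.51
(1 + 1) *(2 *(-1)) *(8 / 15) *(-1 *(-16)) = -512 / 15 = -34.13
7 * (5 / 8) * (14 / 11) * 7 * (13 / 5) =4459 / 44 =101.34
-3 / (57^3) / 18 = -1 / 1111158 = -0.00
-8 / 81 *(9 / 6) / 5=-4 / 135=-0.03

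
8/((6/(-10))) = -40/3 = -13.33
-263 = -263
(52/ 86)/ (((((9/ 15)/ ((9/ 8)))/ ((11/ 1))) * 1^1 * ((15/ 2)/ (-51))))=-7293/ 86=-84.80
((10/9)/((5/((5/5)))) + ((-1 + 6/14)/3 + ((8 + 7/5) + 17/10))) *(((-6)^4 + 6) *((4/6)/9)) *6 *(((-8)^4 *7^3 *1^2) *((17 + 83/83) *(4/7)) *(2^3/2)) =5585107419136/15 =372340494609.07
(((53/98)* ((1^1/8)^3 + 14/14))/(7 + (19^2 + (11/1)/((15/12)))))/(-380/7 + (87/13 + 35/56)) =-589095/19239990784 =-0.00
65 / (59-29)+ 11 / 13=235 / 78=3.01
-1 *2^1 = -2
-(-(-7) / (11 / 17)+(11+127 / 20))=-6197 / 220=-28.17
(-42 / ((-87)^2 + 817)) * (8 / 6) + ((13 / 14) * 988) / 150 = 1921289 / 314475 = 6.11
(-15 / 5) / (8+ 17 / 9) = -27 / 89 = -0.30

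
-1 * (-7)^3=343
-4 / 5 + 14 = 66 / 5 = 13.20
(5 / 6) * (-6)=-5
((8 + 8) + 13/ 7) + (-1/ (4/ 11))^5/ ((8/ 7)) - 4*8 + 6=-8358443/ 57344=-145.76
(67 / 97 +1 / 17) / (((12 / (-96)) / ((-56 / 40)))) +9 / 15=8.99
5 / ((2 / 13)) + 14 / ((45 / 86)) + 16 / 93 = 165803 / 2790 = 59.43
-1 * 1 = -1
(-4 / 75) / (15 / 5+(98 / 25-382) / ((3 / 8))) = 4 / 75391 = 0.00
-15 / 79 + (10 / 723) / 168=-910585 / 4797828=-0.19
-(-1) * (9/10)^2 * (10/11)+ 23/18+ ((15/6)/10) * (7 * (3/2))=18371/3960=4.64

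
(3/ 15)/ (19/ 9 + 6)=9/ 365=0.02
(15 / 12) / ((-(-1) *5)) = 1 / 4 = 0.25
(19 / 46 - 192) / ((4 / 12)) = -26439 / 46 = -574.76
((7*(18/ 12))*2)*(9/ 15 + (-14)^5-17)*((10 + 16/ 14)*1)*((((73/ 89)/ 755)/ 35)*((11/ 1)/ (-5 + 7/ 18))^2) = -1800912131503056/ 81008612125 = -22231.12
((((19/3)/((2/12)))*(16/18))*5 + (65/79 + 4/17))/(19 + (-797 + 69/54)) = -4108298/18776483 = -0.22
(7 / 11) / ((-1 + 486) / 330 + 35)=42 / 2407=0.02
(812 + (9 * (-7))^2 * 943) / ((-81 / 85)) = -318204215 / 81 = -3928447.10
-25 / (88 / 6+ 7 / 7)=-75 / 47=-1.60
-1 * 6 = -6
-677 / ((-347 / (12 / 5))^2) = -97488 / 3010225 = -0.03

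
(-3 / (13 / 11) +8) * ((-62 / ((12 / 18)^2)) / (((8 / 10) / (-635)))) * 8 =62893575 / 13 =4837967.31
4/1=4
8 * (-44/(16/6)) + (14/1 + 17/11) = -1281/11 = -116.45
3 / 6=0.50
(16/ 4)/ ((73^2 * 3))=4/ 15987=0.00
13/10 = 1.30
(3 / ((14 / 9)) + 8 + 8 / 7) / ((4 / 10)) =775 / 28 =27.68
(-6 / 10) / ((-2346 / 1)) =1 / 3910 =0.00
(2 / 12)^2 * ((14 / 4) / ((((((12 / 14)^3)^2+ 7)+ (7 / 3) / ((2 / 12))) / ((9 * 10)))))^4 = 4139878828902659648791209 / 3172667113308285324484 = 1304.86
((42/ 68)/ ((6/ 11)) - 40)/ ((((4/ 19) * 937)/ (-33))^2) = -1039039947/ 955230272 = -1.09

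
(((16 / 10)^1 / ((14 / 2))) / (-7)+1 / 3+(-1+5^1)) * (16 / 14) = 25288 / 5145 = 4.92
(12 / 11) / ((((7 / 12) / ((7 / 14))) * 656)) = 9 / 6314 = 0.00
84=84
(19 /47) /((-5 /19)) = -361 /235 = -1.54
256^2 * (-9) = -589824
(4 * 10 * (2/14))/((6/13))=260/21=12.38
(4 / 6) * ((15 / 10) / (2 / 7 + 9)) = 7 / 65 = 0.11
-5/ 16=-0.31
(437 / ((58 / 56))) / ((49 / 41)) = 71668 / 203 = 353.04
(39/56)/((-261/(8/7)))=-13/4263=-0.00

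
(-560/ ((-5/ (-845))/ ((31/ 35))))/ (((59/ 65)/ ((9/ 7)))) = -118733.75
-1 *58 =-58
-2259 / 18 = -251 / 2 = -125.50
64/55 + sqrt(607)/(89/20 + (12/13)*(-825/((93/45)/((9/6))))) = 64/55-8060*sqrt(607)/4419133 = 1.12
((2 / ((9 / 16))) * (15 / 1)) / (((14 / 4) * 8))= 40 / 21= 1.90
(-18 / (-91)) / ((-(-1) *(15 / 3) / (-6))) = -108 / 455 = -0.24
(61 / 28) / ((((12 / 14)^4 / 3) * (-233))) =-0.05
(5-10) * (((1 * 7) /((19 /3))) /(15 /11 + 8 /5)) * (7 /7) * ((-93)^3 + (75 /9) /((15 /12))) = 1499878.33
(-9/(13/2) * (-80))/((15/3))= 288/13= 22.15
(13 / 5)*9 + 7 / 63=1058 / 45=23.51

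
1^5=1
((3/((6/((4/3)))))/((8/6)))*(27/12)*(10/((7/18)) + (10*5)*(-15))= -22815/28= -814.82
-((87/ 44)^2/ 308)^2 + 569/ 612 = 50569556321351/ 54400584978432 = 0.93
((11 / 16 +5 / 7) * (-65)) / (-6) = 10205 / 672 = 15.19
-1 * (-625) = 625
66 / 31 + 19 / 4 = 6.88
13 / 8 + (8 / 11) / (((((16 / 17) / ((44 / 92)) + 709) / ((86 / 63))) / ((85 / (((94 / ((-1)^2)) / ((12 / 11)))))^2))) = 3236511040549 / 1990035030984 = 1.63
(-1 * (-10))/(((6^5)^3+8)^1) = 5/235092492292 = 0.00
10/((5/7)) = 14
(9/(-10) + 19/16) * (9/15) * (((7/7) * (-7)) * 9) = -4347/400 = -10.87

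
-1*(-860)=860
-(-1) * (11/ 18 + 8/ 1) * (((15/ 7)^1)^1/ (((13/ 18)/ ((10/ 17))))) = 23250/ 1547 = 15.03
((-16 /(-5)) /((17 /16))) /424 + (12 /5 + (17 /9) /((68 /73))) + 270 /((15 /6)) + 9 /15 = 113.03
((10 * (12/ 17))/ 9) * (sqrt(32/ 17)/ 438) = 80 * sqrt(34)/ 189873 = 0.00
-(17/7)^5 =-1419857/16807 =-84.48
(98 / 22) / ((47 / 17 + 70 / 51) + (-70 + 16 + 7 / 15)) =-12495 / 138556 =-0.09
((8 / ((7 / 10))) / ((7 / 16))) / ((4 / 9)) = 58.78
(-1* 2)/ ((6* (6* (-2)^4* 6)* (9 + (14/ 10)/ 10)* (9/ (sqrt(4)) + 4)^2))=-25/ 28527768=-0.00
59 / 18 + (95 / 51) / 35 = 7135 / 2142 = 3.33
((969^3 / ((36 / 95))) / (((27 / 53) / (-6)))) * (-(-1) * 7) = -1187695420415 / 6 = -197949236735.83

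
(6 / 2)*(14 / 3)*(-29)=-406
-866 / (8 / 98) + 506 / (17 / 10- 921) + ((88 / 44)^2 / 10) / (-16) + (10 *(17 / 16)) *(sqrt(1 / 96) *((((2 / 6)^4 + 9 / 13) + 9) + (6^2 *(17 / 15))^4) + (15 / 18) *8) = -11625367139 / 1103160 + 31002697530731 *sqrt(6) / 25272000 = 2994399.62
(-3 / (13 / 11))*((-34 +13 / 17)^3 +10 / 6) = 5951679910 / 63869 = 93185.74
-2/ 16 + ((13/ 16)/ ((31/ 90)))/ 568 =-17023/ 140864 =-0.12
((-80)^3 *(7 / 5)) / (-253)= 716800 / 253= 2833.20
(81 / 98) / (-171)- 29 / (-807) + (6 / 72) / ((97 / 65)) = 8448375 / 97170332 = 0.09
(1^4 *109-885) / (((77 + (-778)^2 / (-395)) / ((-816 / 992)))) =-2605420 / 5940313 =-0.44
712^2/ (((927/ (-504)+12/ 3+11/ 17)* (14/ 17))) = 586027264/ 2673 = 219239.53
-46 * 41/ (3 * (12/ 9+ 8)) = -943/ 14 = -67.36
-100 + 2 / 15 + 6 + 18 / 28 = -19577 / 210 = -93.22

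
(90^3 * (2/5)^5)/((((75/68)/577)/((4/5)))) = 9763172352/3125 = 3124215.15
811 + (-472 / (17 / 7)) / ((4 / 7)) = 8005 / 17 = 470.88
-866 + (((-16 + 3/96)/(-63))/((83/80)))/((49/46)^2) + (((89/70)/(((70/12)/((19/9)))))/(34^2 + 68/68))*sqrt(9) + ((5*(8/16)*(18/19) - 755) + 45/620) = -2222500395611183/1373318937900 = -1618.34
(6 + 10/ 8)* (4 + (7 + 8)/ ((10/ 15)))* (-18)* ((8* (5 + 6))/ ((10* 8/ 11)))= -1673793/ 40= -41844.82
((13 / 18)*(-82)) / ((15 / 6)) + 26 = 104 / 45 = 2.31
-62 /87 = -0.71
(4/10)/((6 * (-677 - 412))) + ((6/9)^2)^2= 9677/49005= 0.20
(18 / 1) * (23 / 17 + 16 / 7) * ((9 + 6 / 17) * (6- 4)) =2478492 / 2023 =1225.16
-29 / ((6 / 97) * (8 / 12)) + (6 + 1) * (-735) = -23393 / 4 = -5848.25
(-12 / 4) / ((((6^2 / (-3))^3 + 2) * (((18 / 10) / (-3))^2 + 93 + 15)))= 25 / 1558578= 0.00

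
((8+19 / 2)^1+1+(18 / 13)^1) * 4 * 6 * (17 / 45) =35156 / 195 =180.29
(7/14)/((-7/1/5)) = -5/14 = -0.36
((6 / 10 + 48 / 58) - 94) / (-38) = 13423 / 5510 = 2.44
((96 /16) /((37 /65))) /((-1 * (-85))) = 78 /629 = 0.12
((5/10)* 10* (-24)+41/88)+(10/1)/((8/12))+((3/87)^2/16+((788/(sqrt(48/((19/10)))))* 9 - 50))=-22873507/148016+591* sqrt(570)/10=1256.46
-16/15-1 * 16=-256/15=-17.07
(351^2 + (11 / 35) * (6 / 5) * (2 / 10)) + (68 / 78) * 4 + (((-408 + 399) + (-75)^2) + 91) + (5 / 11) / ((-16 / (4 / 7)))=193560686881 / 1501500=128911.55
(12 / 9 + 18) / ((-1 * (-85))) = 58 / 255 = 0.23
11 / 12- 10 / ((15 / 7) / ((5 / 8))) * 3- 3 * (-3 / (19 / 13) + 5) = -1901 / 114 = -16.68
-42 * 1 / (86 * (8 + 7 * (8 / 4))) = -21 / 946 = -0.02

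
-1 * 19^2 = -361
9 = 9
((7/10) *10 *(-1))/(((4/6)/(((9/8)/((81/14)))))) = -49/24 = -2.04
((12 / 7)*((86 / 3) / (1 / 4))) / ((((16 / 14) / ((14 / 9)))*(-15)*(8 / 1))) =-301 / 135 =-2.23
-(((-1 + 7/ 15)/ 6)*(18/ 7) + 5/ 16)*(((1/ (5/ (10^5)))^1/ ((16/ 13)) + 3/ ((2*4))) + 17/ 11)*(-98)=470525601/ 3520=133672.05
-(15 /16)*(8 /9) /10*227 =-227 /12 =-18.92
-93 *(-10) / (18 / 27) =1395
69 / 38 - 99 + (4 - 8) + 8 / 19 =-3829 / 38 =-100.76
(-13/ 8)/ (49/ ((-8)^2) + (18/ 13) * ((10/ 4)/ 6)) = -1352/ 1117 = -1.21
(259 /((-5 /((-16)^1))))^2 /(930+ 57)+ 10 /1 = 2488498 /3525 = 705.96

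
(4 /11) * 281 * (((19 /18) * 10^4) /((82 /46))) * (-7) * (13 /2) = -111745270000 /4059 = -27530246.37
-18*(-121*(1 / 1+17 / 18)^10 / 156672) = 333784229775390625 / 31077346740535296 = 10.74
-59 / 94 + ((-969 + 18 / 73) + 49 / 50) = -83064603 / 85775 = -968.40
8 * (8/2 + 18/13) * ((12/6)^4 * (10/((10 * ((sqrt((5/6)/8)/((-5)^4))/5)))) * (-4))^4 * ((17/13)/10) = 140378112000000000000000000/169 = 830639715976331360946745.60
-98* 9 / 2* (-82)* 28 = 1012536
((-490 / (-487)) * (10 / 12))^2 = 1500625 / 2134521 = 0.70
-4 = -4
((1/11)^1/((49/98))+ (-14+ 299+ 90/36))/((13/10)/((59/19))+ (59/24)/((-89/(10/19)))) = 18943140030/26609407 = 711.90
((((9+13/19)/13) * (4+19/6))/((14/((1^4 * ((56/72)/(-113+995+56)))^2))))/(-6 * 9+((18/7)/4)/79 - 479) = -78131/158828537798541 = -0.00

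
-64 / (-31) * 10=640 / 31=20.65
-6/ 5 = -1.20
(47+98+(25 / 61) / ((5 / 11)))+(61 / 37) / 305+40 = 2097961 / 11285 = 185.91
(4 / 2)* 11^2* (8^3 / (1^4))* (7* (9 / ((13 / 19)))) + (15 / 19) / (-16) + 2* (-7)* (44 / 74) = 1668224389393 / 146224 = 11408690.70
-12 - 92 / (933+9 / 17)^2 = -32851189 / 2737575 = -12.00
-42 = -42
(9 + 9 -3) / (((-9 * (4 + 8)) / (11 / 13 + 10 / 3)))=-815 / 1404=-0.58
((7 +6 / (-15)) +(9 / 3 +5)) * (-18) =-1314 / 5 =-262.80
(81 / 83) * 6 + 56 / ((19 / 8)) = 46418 / 1577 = 29.43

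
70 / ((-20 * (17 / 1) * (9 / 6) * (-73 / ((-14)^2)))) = 1372 / 3723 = 0.37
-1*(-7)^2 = -49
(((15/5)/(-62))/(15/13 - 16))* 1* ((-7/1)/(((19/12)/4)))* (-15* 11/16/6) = 45045/454708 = 0.10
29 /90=0.32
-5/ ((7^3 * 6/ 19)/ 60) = -950/ 343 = -2.77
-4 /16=-1 /4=-0.25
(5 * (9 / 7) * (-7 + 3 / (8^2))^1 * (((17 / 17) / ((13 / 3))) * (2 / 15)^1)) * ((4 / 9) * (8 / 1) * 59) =-26255 / 91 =-288.52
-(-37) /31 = 37 /31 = 1.19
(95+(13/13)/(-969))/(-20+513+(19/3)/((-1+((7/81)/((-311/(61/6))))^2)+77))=159826805434634630/829566211408530657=0.19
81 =81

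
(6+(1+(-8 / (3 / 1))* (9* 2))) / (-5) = 8.20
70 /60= 7 /6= 1.17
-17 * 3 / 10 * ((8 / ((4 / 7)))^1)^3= -69972 / 5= -13994.40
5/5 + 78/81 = 53/27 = 1.96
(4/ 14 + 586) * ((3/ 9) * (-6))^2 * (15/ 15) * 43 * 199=140471712/ 7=20067387.43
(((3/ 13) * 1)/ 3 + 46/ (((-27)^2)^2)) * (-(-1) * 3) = 532039/ 2302911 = 0.23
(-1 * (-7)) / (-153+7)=-7 / 146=-0.05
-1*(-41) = 41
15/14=1.07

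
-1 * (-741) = 741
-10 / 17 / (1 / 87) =-51.18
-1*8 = -8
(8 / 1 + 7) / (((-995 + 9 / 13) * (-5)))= 39 / 12926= 0.00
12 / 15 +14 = 74 / 5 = 14.80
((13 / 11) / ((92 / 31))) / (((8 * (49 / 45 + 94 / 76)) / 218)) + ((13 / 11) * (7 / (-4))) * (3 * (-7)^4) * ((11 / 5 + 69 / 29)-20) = 268132124791401 / 1167169960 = 229728.43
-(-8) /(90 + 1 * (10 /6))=24 /275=0.09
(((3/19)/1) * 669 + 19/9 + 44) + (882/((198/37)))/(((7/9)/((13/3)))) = 2012699/1881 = 1070.02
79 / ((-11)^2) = 79 / 121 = 0.65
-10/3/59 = -10/177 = -0.06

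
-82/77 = -1.06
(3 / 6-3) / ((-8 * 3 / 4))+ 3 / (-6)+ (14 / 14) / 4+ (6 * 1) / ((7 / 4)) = 151 / 42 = 3.60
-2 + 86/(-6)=-49/3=-16.33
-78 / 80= -39 / 40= -0.98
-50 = -50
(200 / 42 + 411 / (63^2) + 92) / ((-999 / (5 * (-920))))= 589503800 / 1321677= 446.03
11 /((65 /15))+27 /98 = 3585 /1274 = 2.81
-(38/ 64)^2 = -0.35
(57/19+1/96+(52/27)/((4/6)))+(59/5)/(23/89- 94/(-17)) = 7.94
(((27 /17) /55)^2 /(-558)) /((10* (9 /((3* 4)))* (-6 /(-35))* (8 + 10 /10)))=-7 /54201950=-0.00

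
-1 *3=-3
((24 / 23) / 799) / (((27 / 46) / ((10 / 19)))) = 0.00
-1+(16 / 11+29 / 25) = 444 / 275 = 1.61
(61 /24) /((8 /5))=305 /192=1.59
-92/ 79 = -1.16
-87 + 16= -71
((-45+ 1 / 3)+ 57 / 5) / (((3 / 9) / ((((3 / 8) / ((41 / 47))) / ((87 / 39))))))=-914667 / 47560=-19.23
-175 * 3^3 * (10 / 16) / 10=-4725 / 16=-295.31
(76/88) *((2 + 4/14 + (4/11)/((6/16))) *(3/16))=893/1694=0.53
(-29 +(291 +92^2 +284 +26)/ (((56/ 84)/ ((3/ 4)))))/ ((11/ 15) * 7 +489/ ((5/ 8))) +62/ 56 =9274471/ 661528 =14.02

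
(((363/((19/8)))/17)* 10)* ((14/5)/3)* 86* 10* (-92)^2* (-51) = -591873300480/19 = -31151226341.05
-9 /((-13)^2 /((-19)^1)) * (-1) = -171 /169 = -1.01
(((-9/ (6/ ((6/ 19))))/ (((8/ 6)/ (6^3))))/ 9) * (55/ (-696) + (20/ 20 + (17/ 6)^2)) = -168165/ 2204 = -76.30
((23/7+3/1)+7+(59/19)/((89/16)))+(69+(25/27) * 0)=980624/11837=82.84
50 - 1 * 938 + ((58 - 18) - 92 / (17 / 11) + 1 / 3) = -907.20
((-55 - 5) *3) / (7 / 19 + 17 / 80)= -273600 / 883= -309.85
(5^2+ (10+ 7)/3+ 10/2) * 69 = 2461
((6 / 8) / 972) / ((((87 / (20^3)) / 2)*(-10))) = -100 / 7047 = -0.01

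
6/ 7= 0.86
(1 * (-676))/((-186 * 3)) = 338/279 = 1.21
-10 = -10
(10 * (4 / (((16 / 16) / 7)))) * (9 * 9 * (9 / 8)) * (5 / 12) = 42525 / 4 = 10631.25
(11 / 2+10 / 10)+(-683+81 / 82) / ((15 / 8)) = -87881 / 246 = -357.24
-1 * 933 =-933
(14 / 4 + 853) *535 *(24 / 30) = 366582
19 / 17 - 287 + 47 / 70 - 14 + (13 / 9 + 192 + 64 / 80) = -1124191 / 10710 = -104.97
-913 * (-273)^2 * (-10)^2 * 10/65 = -1046845800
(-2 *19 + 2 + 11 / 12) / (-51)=421 / 612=0.69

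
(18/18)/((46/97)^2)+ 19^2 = 773285/2116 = 365.45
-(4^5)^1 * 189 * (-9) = 1741824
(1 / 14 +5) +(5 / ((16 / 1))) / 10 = 5.10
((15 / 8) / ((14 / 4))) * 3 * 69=3105 / 28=110.89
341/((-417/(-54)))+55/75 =93599/2085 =44.89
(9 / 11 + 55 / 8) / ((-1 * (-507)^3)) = 677 / 11468498184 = 0.00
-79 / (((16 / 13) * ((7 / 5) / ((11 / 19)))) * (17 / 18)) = -508365 / 18088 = -28.11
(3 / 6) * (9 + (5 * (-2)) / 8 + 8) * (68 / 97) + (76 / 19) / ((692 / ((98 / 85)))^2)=231590319569 / 41949982850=5.52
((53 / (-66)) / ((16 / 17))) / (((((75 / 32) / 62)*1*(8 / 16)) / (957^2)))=-1033558724 / 25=-41342348.96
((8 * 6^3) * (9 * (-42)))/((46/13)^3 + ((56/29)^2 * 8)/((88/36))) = -1659450448656/143560981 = -11559.20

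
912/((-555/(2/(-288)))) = 19/1665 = 0.01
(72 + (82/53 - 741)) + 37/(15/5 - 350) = -12277086/18391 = -667.56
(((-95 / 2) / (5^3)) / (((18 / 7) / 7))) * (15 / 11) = -931 / 660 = -1.41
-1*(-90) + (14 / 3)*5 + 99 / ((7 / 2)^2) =17848 / 147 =121.41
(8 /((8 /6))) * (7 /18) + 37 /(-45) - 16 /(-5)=212 /45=4.71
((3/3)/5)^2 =1/25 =0.04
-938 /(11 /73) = -68474 /11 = -6224.91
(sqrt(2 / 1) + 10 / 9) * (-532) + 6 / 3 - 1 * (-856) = 2402 / 9 - 532 * sqrt(2) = -485.47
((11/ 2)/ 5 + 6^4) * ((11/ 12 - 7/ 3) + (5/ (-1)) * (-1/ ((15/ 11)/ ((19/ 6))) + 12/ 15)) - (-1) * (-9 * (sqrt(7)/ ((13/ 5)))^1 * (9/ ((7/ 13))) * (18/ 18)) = 2892533/ 360 - 405 * sqrt(7)/ 7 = 7881.74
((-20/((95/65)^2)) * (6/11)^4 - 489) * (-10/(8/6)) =38834123535/10570802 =3673.72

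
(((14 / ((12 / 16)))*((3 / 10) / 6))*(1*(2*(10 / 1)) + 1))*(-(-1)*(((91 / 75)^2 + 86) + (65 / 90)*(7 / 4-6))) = 62036009 / 37500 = 1654.29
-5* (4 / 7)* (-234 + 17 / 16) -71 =16647 / 28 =594.54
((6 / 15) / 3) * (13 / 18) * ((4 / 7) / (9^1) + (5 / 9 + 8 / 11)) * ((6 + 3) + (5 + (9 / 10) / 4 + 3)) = 2785627 / 1247400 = 2.23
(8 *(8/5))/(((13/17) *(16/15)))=204/13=15.69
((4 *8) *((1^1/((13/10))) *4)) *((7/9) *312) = 71680/3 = 23893.33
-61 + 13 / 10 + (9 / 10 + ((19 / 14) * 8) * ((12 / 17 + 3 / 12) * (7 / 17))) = -78791 / 1445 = -54.53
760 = 760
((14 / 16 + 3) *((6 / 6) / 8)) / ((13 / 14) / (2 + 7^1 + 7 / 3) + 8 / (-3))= -11067 / 59056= -0.19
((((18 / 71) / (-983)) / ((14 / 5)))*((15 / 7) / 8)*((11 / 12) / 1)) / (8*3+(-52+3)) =0.00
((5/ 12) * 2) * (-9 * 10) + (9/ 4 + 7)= -263/ 4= -65.75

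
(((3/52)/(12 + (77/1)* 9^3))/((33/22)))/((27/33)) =11/13137930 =0.00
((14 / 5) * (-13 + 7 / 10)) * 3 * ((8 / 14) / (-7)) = 1476 / 175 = 8.43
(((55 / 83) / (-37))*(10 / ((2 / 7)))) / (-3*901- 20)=275 / 1194619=0.00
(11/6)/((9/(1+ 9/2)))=121/108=1.12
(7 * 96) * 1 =672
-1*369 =-369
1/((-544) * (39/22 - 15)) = 11/79152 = 0.00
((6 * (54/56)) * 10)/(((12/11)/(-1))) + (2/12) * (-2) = -4483/84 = -53.37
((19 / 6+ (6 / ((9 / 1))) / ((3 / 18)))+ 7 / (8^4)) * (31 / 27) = 2730635 / 331776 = 8.23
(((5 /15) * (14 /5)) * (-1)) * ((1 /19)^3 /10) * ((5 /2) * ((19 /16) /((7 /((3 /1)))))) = -0.00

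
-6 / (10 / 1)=-3 / 5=-0.60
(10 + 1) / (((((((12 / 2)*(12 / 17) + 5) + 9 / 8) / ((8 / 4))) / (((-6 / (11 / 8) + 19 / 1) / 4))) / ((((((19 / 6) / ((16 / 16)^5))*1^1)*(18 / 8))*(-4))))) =-312018 / 1409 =-221.45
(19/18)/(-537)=-19/9666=-0.00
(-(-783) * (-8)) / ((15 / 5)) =-2088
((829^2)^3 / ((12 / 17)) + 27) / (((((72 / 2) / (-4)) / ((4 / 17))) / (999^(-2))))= -5517928957200955181 / 458082459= -12045711091.51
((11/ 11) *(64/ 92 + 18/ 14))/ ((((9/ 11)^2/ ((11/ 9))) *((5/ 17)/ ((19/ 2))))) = 137142247/ 1173690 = 116.85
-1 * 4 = -4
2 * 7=14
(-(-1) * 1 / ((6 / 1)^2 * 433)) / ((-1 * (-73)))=1 / 1137924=0.00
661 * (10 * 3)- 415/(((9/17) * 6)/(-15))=21789.72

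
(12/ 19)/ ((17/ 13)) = 156/ 323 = 0.48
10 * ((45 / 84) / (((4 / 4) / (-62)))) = -2325 / 7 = -332.14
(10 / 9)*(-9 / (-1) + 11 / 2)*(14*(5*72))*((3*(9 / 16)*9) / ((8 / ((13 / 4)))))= 16031925 / 32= 500997.66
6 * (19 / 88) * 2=57 / 22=2.59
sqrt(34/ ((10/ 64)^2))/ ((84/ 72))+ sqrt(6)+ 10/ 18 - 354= -3181/ 9+ sqrt(6)+ 192 * sqrt(34)/ 35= -319.01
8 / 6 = 4 / 3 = 1.33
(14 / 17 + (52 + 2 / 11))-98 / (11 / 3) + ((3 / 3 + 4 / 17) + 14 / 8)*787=104531 / 44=2375.70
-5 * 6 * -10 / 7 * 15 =4500 / 7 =642.86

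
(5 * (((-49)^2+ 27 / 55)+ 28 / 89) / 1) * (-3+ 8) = 58784190 / 979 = 60045.14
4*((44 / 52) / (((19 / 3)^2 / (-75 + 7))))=-26928 / 4693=-5.74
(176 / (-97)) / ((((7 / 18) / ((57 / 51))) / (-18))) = 1083456 / 11543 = 93.86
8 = 8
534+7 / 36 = 19231 / 36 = 534.19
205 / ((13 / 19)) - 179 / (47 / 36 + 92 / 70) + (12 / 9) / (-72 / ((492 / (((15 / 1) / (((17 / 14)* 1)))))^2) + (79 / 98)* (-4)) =230.88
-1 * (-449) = 449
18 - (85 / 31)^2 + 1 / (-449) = 10.48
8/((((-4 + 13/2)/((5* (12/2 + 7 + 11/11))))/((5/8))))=140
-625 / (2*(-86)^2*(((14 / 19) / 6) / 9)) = -320625 / 103544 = -3.10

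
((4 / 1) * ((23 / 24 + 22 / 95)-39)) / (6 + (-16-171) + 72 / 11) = 948277 / 1093830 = 0.87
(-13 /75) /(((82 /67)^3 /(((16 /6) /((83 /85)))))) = -66468623 /257419935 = -0.26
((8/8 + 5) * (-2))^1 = -12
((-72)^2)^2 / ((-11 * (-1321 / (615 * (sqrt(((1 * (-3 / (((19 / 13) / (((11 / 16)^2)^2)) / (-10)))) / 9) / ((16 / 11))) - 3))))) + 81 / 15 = -247910929263 / 72655 + 59180220 * sqrt(81510) / 25099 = -2738994.80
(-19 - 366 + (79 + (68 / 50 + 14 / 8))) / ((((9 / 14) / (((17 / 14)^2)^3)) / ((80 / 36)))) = -104443261063 / 31116960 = -3356.47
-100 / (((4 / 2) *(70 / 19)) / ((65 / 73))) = -6175 / 511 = -12.08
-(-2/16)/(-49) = -1/392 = -0.00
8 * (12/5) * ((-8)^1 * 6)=-4608/5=-921.60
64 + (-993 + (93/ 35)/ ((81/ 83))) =-875332/ 945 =-926.28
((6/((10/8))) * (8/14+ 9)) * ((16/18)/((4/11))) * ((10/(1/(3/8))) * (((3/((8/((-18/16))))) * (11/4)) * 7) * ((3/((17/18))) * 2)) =-5910003/272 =-21727.95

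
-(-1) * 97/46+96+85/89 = 405567/4094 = 99.06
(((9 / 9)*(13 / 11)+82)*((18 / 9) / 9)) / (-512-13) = -122 / 3465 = -0.04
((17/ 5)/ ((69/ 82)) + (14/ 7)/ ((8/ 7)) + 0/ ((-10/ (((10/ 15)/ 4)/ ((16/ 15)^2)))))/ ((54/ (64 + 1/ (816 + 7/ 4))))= 418224967/ 60938730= 6.86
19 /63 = 0.30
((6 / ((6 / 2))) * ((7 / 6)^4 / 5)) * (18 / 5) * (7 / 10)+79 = 727807 / 9000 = 80.87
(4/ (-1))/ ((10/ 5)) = -2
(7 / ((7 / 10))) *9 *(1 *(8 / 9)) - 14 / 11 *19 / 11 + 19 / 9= 87025 / 1089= 79.91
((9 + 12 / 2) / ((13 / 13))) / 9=5 / 3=1.67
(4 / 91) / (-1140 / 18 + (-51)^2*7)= 12 / 4953221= 0.00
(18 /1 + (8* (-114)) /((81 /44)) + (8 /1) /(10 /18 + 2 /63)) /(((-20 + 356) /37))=-231661 /4536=-51.07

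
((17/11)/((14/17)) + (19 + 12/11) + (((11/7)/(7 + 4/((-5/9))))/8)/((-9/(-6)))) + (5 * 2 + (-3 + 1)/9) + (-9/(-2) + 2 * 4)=120833/2772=43.59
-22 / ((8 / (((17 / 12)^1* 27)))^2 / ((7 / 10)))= -1802493 / 5120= -352.05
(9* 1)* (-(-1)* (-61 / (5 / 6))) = -3294 / 5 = -658.80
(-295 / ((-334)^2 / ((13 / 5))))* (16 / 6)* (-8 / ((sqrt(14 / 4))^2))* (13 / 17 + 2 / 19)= 0.04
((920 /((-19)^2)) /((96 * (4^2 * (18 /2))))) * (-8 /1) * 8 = -115 /9747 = -0.01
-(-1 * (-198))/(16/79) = -7821/8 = -977.62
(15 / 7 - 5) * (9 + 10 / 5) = -220 / 7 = -31.43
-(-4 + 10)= -6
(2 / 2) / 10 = 1 / 10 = 0.10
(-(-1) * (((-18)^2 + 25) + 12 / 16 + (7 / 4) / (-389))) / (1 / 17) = 5945.67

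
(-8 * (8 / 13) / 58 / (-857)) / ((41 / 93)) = 0.00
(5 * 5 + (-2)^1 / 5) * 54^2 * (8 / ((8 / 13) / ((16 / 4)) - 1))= -678208.58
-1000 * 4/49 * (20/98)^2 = -400000/117649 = -3.40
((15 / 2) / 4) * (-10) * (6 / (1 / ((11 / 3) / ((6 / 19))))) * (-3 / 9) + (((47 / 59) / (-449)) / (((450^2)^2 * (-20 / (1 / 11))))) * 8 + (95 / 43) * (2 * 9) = 610395699775253908271 / 1284545692546875000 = 475.18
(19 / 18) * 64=608 / 9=67.56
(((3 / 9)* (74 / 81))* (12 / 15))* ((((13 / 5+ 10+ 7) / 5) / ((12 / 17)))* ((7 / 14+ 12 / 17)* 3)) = 148666 / 30375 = 4.89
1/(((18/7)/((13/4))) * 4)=91/288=0.32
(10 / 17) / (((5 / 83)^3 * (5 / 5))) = 1143574 / 425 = 2690.76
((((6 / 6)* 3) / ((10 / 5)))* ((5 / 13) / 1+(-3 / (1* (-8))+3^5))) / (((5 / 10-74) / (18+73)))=-25351 / 56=-452.70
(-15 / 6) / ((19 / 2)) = -5 / 19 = -0.26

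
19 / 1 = 19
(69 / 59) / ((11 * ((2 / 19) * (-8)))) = -1311 / 10384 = -0.13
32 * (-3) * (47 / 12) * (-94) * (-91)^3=-26634213424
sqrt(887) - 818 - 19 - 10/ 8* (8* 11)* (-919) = sqrt(887) + 100253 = 100282.78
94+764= 858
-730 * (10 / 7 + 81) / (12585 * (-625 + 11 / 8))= 673936 / 87901191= 0.01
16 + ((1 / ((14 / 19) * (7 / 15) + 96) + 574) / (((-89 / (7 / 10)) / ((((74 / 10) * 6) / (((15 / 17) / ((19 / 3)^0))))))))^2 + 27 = 4819881403224209641061 / 93312073635062500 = 51653.35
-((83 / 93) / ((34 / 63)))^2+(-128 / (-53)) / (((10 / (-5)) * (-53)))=-8462781017 / 3120563044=-2.71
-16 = -16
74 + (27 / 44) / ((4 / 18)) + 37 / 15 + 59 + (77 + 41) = 338221 / 1320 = 256.23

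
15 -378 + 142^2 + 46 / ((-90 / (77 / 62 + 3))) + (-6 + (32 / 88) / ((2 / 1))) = 607447591 / 30690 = 19793.01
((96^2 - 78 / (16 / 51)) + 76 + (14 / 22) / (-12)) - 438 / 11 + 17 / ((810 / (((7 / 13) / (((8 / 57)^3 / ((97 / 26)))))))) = 171682441269 / 19036160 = 9018.75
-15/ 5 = -3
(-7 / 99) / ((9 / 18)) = -14 / 99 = -0.14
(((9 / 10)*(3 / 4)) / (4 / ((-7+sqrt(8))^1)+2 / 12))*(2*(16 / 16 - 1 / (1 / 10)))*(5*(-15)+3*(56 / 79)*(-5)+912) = 6044095989 / 221990 - 1142191368*sqrt(2) / 110995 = 12673.95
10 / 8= 5 / 4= 1.25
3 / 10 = 0.30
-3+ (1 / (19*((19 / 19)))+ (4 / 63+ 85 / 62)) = -112279 / 74214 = -1.51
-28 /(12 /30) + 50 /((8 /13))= 45 /4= 11.25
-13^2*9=-1521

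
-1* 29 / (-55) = 29 / 55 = 0.53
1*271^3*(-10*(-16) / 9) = 3184401760 / 9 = 353822417.78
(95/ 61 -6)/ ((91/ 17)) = -4607/ 5551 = -0.83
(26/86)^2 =169/1849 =0.09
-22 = -22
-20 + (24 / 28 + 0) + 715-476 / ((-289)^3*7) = 6916123475 / 9938999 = 695.86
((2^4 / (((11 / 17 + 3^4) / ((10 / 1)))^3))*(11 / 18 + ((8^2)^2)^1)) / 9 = 45284963375 / 3384335763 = 13.38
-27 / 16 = -1.69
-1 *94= -94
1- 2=-1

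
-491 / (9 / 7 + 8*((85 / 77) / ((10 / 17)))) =-37807 / 1255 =-30.13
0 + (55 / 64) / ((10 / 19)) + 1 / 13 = 2845 / 1664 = 1.71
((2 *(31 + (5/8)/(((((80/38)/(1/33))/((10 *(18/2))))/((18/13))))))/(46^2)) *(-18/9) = -73493/1210352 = -0.06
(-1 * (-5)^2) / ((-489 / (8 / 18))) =0.02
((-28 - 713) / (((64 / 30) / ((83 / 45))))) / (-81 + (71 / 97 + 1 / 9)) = 941967 / 117856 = 7.99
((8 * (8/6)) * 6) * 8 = 512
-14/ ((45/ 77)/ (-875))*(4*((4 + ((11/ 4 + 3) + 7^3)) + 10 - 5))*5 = 149976750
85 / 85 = 1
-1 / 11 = -0.09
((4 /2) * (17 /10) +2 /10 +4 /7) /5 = 146 /175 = 0.83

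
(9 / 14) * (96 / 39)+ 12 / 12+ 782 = 71397 / 91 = 784.58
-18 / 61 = -0.30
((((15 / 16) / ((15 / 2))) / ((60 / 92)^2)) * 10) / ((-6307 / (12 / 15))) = -529 / 1419075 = -0.00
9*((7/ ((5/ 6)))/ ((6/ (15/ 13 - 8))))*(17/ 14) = -13617/ 130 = -104.75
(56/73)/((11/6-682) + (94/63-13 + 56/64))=-28224/25415899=-0.00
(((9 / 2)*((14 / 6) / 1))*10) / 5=21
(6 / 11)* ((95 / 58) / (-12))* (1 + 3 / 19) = -5 / 58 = -0.09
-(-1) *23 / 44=23 / 44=0.52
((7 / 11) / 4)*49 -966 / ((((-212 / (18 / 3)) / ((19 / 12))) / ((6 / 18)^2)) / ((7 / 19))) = 33467 / 3498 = 9.57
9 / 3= 3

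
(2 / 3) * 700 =466.67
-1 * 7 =-7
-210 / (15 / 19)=-266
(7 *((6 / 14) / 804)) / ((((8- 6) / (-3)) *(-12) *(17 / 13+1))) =13 / 64320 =0.00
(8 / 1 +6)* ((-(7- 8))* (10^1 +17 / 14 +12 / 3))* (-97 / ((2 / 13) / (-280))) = 37603020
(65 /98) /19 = 0.03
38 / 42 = 0.90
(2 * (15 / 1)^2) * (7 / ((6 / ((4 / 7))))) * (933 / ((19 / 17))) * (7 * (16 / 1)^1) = 532929600 / 19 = 28048926.32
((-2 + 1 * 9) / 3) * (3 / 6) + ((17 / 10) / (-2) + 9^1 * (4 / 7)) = 2293 / 420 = 5.46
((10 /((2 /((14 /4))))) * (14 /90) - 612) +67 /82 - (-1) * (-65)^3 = -101561147 /369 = -275233.46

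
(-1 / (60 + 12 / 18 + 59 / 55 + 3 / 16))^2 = 6969600 / 26727999169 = 0.00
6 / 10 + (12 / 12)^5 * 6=33 / 5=6.60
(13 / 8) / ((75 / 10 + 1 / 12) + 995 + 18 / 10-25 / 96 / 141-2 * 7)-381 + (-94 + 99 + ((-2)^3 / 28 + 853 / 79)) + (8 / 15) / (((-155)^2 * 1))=-4882183387720411819 / 13358037245335125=-365.49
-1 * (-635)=635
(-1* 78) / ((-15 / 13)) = 67.60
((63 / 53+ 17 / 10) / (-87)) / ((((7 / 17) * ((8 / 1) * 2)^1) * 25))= -26027 / 129108000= -0.00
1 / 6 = 0.17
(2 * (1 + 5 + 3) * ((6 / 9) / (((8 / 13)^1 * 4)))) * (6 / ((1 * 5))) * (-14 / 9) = -91 / 10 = -9.10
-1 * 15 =-15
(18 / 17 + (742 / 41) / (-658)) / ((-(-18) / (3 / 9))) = 0.02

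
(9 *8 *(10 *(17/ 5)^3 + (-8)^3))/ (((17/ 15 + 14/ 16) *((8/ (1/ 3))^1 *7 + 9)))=-1713024/ 71095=-24.09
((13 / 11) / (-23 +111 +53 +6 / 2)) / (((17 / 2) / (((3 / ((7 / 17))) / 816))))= 0.00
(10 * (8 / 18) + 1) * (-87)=-1421 / 3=-473.67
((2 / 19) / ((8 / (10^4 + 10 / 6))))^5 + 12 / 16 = 24320256751587193252901 / 616132666368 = 39472435206.12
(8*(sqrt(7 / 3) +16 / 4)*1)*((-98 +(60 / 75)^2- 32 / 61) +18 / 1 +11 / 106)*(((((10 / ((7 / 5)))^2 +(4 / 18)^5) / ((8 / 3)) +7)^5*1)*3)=-23985975102145327057183877445642951093402125 / 256952748845354183716920964525422- 23985975102145327057183877445642951093402125*sqrt(21) / 3083432986144250204603051574305064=-128995586911.08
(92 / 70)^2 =2116 / 1225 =1.73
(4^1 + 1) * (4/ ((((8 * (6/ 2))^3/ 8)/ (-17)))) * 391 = -33235/ 432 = -76.93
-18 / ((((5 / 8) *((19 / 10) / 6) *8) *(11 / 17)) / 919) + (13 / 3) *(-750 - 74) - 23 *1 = -12376933 / 627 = -19739.93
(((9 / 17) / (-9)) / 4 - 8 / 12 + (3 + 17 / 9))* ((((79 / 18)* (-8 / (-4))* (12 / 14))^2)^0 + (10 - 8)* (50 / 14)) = 48925 / 1428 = 34.26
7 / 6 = 1.17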